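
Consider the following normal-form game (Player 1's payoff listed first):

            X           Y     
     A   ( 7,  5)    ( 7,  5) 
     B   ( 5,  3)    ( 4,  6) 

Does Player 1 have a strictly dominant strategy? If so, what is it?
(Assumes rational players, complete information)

Yes, Player 1's strictly dominant strategy is A

Work:
A strategy strictly dominates another if it gives a strictly higher payoff against every opponent action. Compare each pair of P1's strategies column-by-column:
  A vs B: [7 vs 5, 7 vs 4] → A strictly dominates B
  B vs A: [5 vs 7, 4 vs 7] → B does not strictly dominate A (column X: 5 ≤ 7)
A strictly dominates every other strategy → strictly dominant.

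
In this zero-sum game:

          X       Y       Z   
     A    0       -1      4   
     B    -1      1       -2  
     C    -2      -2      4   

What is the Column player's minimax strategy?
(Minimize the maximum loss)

Column should play X, value = 0

Work:
Column player minimizes Row's maximum payoff:
Column X: max payoff to Row = 0
Column Y: max payoff to Row = 1
Column Z: max payoff to Row = 4
Minimum is 0, achieved by column X.
Minimax strategy: X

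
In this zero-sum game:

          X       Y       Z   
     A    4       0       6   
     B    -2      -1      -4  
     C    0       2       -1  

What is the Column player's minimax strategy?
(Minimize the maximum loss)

Column should play Y, value = 2

Work:
Column player minimizes Row's maximum payoff:
Column X: max payoff to Row = 4
Column Y: max payoff to Row = 2
Column Z: max payoff to Row = 6
Minimum is 2, achieved by column Y.
Minimax strategy: Y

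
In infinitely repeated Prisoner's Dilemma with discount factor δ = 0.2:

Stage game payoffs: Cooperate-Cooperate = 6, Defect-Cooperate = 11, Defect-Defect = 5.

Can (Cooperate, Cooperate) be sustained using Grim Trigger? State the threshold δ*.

δ* = 0.8333; since δ = 0.2 < 0.8333, cooperation cannot be sustained

Work:
For Grim Trigger:
Cooperate forever: 6/(1-δ)
Defect then punished: 11 + 5·δ/(1-δ)
Need: 6/(1-δ) ≥ 11 + 5·δ/(1-δ)
Solving: δ ≥ (T-R)/(T-P) = (11-6)/(11-5) = 0.8333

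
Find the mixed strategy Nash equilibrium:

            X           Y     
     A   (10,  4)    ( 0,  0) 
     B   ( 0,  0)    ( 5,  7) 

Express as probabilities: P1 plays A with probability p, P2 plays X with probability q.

p = 0.6364, q = 0.3333

Work:
Find probabilities that make opponent indifferent:
P2 chooses q to make P1 indifferent between A and B
P1 chooses p to make P2 indifferent between X and Y
Mixed NE: P1 plays (A: 0.6364, B: 0.3636), P2 plays (X: 0.3333, Y: 0.6667)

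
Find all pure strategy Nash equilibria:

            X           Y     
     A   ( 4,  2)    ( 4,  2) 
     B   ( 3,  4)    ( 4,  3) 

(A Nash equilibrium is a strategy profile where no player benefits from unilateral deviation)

Nash equilibrium: (A, X), (A, Y)

Work:
Best responses:
  P1 vs X: payoffs [4, 3] → best response A (payoff 4)
  P1 vs Y: payoffs [4, 4] → best response A/B (payoff 4)
  P2 vs A: payoffs [2, 2] → best response X/Y (payoff 2)
  P2 vs B: payoffs [4, 3] → best response X (payoff 4)
Mutual best responses: (A,X), (A,Y) → Nash equilibria.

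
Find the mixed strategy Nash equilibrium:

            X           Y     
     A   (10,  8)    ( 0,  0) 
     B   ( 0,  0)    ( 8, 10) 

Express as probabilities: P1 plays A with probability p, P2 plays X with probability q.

p = 0.5556, q = 0.4444

Work:
Find probabilities that make opponent indifferent:
P2 chooses q to make P1 indifferent between A and B
P1 chooses p to make P2 indifferent between X and Y
Mixed NE: P1 plays (A: 0.5556, B: 0.4444), P2 plays (X: 0.4444, Y: 0.5556)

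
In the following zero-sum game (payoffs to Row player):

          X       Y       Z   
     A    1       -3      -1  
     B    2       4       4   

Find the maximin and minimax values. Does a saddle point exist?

Maximin = 2, Minimax = 2, Saddle: True

Work:
Row minimums: [-3, 2] → maximin = 2
Column maximums: [2, 4, 4] → minimax = 2
Saddle point exists! Game value = 2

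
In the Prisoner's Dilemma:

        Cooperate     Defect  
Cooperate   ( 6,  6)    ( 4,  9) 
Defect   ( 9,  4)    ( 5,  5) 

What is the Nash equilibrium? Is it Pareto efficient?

(Defect, Defect) is NE; not Pareto efficient

Work:
Defect dominates Cooperate for both players:
If P2 cooperates: Defect (9) > Cooperate (6)
If P2 defects: Defect (5) > Cooperate (4)
NE: (Defect, Defect) with payoff (5, 5)
But (Cooperate, Cooperate) = (6, 6) Pareto dominates (5, 5)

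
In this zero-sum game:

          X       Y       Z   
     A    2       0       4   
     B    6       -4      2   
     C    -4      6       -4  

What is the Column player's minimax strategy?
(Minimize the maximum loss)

Column should play Z, value = 4

Work:
Column player minimizes Row's maximum payoff:
Column X: max payoff to Row = 6
Column Y: max payoff to Row = 6
Column Z: max payoff to Row = 4
Minimum is 4, achieved by column Z.
Minimax strategy: Z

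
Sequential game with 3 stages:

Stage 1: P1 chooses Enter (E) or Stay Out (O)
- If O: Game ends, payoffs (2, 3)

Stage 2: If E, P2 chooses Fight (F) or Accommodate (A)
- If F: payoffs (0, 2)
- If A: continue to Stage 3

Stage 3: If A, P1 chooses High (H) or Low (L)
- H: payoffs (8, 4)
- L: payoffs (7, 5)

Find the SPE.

SPE: (E, A, H); Outcome (8, 4)

Work:
Stage 3: P1 chooses H (8 vs 7)
Stage 2: P2: F->2, A->4 (anticipating H). Choose A
Stage 1: P1: O->2, E->8 (anticipating A, H). Choose E
SPE path: E -> A -> H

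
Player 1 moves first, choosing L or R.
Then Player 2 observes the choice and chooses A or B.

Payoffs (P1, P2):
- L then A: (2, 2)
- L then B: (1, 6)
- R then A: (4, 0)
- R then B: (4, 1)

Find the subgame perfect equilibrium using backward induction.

P1 plays R, P2 plays B after L and B after R; Payoff (4, 1)

Work:
Backward induction:
After L: P2 chooses B → P1 gets 1
After R: P2 chooses B → P1 gets 4
P1 chooses R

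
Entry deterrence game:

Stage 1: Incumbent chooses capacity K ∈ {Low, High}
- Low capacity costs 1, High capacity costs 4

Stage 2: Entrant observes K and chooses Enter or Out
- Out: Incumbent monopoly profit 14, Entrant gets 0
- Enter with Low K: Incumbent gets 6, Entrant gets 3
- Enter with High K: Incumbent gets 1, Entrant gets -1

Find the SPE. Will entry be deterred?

SPE: (High, Enter|Low, Out|High); Entry deterred. Incumbent net profit = 10

Work:
After Low K: Entrant enters (3 > 0)
After High K: Entrant stays out (-1 < 0)
Incumbent: Low → 6−1=5, High → 14−4=10
Incumbent chooses High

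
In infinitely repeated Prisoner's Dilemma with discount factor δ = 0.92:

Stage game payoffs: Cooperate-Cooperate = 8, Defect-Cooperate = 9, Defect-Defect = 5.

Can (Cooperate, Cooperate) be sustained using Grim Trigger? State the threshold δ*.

δ* = 0.25; since δ = 0.92 ≥ 0.25, cooperation can be sustained

Work:
For Grim Trigger:
Cooperate forever: 8/(1-δ)
Defect then punished: 9 + 5·δ/(1-δ)
Need: 8/(1-δ) ≥ 9 + 5·δ/(1-δ)
Solving: δ ≥ (T-R)/(T-P) = (9-8)/(9-5) = 0.25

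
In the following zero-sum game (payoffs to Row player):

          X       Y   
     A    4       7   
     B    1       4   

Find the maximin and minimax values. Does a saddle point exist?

Maximin = 4, Minimax = 4, Saddle: True

Work:
Row minimums: [4, 1] → maximin = 4
Column maximums: [4, 7] → minimax = 4
Saddle point exists! Game value = 4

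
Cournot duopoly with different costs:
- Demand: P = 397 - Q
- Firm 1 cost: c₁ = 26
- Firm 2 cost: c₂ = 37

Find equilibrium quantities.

q₁* = 127.33, q₂* = 116.33

Work:
Reaction: q₁ = (397 - 26 - q₂)/2
Reaction: q₂ = (397 - 37 - q₁)/2
Solve simultaneously:
q₁* = (397 - 2×26 + 37)/3 = 127.33
q₂* = (397 - 2×37 + 26)/3 = 116.33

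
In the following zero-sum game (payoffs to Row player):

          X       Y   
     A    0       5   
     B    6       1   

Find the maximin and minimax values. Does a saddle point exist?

Maximin = 1, Minimax = 5, Saddle: False

Work:
Row minimums: [0, 1] → maximin = 1
Column maximums: [6, 5] → minimax = 5
No saddle point (maximin ≠ minimax). Mixed strategy needed.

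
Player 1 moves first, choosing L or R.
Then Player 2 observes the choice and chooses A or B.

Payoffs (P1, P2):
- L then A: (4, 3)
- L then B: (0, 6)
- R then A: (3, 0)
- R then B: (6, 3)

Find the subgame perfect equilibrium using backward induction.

P1 plays R, P2 plays B after L and B after R; Payoff (6, 3)

Work:
Backward induction:
After L: P2 chooses B → P1 gets 0
After R: P2 chooses B → P1 gets 6
P1 chooses R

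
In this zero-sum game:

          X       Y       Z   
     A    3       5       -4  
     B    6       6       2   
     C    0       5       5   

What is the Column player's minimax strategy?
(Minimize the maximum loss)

Column should play Z, value = 5

Work:
Column player minimizes Row's maximum payoff:
Column X: max payoff to Row = 6
Column Y: max payoff to Row = 6
Column Z: max payoff to Row = 5
Minimum is 5, achieved by column Z.
Minimax strategy: Z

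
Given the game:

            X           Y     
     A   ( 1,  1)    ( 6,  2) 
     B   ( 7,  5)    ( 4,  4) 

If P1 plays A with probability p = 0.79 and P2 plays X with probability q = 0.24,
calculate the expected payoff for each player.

E[P1] = 4.7832, E[P2] = 2.2808

Work:
E[P1] = p·q·π₁(A,X) + p·(1-q)·π₁(A,Y) + (1-p)·q·π₁(B,X) + (1-p)·(1-q)·π₁(B,Y)
= 0.79·0.24·1 + 0.79·0.76·6 + 0.21·0.24·7 + 0.21·0.76·4
= 4.7832

E[P2] = 2.2808 (similar calculation)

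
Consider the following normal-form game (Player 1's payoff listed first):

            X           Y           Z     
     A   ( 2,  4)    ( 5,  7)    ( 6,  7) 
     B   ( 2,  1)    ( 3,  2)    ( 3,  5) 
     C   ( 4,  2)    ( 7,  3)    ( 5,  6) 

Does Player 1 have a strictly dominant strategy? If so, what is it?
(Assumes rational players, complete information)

No strictly dominant strategy exists for Player 1

Work:
A strategy strictly dominates another if it gives a strictly higher payoff against every opponent action. Compare each pair of P1's strategies column-by-column:
  A vs B: [2 vs 2, 5 vs 3, 6 vs 3] → A does not strictly dominate B (column X: 2 ≤ 2)
  A vs C: [2 vs 4, 5 vs 7, 6 vs 5] → A does not strictly dominate C (column X: 2 ≤ 4)
  B vs A: [2 vs 2, 3 vs 5, 3 vs 6] → B does not strictly dominate A (column X: 2 ≤ 2)
  B vs C: [2 vs 4, 3 vs 7, 3 vs 5] → B does not strictly dominate C (column X: 2 ≤ 4)
  C vs A: [4 vs 2, 7 vs 5, 5 vs 6] → C does not strictly dominate A (column Z: 5 ≤ 6)
  C vs B: [4 vs 2, 7 vs 3, 5 vs 3] → C strictly dominates B
No single strategy strictly dominates all others → no strictly dominant strategy.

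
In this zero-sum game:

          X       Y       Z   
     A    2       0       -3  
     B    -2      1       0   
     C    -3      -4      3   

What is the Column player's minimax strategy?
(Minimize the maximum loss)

Column should play Y, value = 1

Work:
Column player minimizes Row's maximum payoff:
Column X: max payoff to Row = 2
Column Y: max payoff to Row = 1
Column Z: max payoff to Row = 3
Minimum is 1, achieved by column Y.
Minimax strategy: Y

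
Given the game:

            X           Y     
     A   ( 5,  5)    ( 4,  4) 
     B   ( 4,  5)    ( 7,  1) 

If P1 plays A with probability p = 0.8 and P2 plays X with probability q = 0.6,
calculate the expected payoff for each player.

E[P1] = 4.72, E[P2] = 4.36

Work:
E[P1] = p·q·π₁(A,X) + p·(1-q)·π₁(A,Y) + (1-p)·q·π₁(B,X) + (1-p)·(1-q)·π₁(B,Y)
= 0.8·0.6·5 + 0.8·0.4·4 + 0.2·0.6·4 + 0.2·0.4·7
= 4.72

E[P2] = 4.36 (similar calculation)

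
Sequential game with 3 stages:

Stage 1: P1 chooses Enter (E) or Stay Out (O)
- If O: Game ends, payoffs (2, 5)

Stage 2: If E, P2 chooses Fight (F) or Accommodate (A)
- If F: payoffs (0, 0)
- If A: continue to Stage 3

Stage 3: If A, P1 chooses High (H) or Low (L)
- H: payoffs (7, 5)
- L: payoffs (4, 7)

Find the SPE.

SPE: (E, A, H); Outcome (7, 5)

Work:
Stage 3: P1 chooses H (7 vs 4)
Stage 2: P2: F->0, A->5 (anticipating H). Choose A
Stage 1: P1: O->2, E->7 (anticipating A, H). Choose E
SPE path: E -> A -> H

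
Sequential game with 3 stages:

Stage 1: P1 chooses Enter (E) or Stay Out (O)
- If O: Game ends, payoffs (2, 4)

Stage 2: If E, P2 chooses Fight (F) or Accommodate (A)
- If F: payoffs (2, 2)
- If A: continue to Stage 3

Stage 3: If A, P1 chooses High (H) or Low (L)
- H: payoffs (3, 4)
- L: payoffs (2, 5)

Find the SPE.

SPE: (E, A, H); Outcome (3, 4)

Work:
Stage 3: P1 chooses H (3 vs 2)
Stage 2: P2: F->2, A->4 (anticipating H). Choose A
Stage 1: P1: O->2, E->3 (anticipating A, H). Choose E
SPE path: E -> A -> H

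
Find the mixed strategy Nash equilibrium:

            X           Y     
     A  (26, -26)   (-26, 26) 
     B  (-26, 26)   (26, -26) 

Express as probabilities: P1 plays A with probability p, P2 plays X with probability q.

p = 0.5, q = 0.5

Work:
Find probabilities that make opponent indifferent:
P2 chooses q to make P1 indifferent between A and B
P1 chooses p to make P2 indifferent between X and Y
Mixed NE: P1 plays (A: 0.5, B: 0.5), P2 plays (X: 0.5, Y: 0.5)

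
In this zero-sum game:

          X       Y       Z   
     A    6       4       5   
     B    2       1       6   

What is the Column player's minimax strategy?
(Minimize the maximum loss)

Column should play Y, value = 4

Work:
Column player minimizes Row's maximum payoff:
Column X: max payoff to Row = 6
Column Y: max payoff to Row = 4
Column Z: max payoff to Row = 6
Minimum is 4, achieved by column Y.
Minimax strategy: Y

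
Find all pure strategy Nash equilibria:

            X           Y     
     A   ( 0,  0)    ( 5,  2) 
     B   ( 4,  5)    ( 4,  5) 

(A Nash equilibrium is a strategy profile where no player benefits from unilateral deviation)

Nash equilibrium: (A, Y), (B, X)

Work:
Best responses:
  P1 vs X: payoffs [0, 4] → best response B (payoff 4)
  P1 vs Y: payoffs [5, 4] → best response A (payoff 5)
  P2 vs A: payoffs [0, 2] → best response Y (payoff 2)
  P2 vs B: payoffs [5, 5] → best response X/Y (payoff 5)
Mutual best responses: (A,Y), (B,X) → Nash equilibria.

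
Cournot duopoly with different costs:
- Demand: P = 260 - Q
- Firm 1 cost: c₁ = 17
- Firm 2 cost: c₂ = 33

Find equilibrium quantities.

q₁* = 86.33, q₂* = 70.33

Work:
Reaction: q₁ = (260 - 17 - q₂)/2
Reaction: q₂ = (260 - 33 - q₁)/2
Solve simultaneously:
q₁* = (260 - 2×17 + 33)/3 = 86.33
q₂* = (260 - 2×33 + 17)/3 = 70.33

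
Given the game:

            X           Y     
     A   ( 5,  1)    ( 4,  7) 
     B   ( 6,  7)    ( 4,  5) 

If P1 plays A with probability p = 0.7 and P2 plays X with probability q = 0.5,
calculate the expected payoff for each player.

E[P1] = 4.65, E[P2] = 4.6

Work:
E[P1] = p·q·π₁(A,X) + p·(1-q)·π₁(A,Y) + (1-p)·q·π₁(B,X) + (1-p)·(1-q)·π₁(B,Y)
= 0.7·0.5·5 + 0.7·0.5·4 + 0.3·0.5·6 + 0.3·0.5·4
= 4.65

E[P2] = 4.6 (similar calculation)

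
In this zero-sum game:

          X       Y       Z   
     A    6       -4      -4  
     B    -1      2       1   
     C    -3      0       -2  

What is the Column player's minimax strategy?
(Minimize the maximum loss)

Column should play Z, value = 1

Work:
Column player minimizes Row's maximum payoff:
Column X: max payoff to Row = 6
Column Y: max payoff to Row = 2
Column Z: max payoff to Row = 1
Minimum is 1, achieved by column Z.
Minimax strategy: Z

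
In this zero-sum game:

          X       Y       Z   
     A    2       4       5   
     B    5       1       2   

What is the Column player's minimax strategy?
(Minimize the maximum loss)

Column should play Y, value = 4

Work:
Column player minimizes Row's maximum payoff:
Column X: max payoff to Row = 5
Column Y: max payoff to Row = 4
Column Z: max payoff to Row = 5
Minimum is 4, achieved by column Y.
Minimax strategy: Y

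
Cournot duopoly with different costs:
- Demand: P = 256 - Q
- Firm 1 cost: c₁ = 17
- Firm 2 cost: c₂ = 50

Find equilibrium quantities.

q₁* = 90.67, q₂* = 57.67

Work:
Reaction: q₁ = (256 - 17 - q₂)/2
Reaction: q₂ = (256 - 50 - q₁)/2
Solve simultaneously:
q₁* = (256 - 2×17 + 50)/3 = 90.67
q₂* = (256 - 2×50 + 17)/3 = 57.67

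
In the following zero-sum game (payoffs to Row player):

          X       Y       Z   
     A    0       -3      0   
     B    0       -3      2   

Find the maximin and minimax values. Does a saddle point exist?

Maximin = -3, Minimax = -3, Saddle: True

Work:
Row minimums: [-3, -3] → maximin = -3
Column maximums: [0, -3, 2] → minimax = -3
Saddle point exists! Game value = -3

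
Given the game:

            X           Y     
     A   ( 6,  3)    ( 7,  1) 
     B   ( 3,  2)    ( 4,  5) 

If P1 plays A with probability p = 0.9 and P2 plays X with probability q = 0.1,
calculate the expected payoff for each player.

E[P1] = 6.6, E[P2] = 1.55

Work:
E[P1] = p·q·π₁(A,X) + p·(1-q)·π₁(A,Y) + (1-p)·q·π₁(B,X) + (1-p)·(1-q)·π₁(B,Y)
= 0.9·0.1·6 + 0.9·0.9·7 + 0.1·0.1·3 + 0.1·0.9·4
= 6.6

E[P2] = 1.55 (similar calculation)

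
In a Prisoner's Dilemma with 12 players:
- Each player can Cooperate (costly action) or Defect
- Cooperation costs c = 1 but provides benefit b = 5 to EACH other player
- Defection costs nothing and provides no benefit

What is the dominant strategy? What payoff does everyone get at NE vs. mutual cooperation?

Dominant: Defect; NE payoff = 0; Coop payoff = 54

Work:
Defect dominates (saves cost c = 1, benefit to others is external)
NE: All defect → everyone gets 0
If all cooperate: each receives (11)×5 - 1 = 54
Social dilemma: 54 > 0 but NE gives 0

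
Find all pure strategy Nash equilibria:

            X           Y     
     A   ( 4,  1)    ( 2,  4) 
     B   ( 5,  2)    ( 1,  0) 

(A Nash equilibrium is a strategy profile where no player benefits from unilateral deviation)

Nash equilibrium: (A, Y), (B, X)

Work:
Best responses:
  P1 vs X: payoffs [4, 5] → best response B (payoff 5)
  P1 vs Y: payoffs [2, 1] → best response A (payoff 2)
  P2 vs A: payoffs [1, 4] → best response Y (payoff 4)
  P2 vs B: payoffs [2, 0] → best response X (payoff 2)
Mutual best responses: (A,Y), (B,X) → Nash equilibria.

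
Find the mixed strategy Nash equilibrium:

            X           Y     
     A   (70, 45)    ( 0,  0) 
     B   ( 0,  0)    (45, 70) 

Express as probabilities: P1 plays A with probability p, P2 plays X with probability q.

p = 0.6087, q = 0.3913

Work:
Find probabilities that make opponent indifferent:
P2 chooses q to make P1 indifferent between A and B
P1 chooses p to make P2 indifferent between X and Y
Mixed NE: P1 plays (A: 0.6087, B: 0.3913), P2 plays (X: 0.3913, Y: 0.6087)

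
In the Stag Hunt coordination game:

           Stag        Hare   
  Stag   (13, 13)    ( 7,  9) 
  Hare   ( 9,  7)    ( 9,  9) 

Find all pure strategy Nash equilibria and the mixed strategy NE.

Pure NE: (Stag, Stag) and (Hare, Hare); Mixed NE: p = 0.3333, q = 0.3333

Work:
Check pure NE:
(Stag, Stag): (13, 13) - no unilateral deviation beneficial
(Hare, Hare): (9, 9) - no unilateral deviation beneficial
Mixed NE: P1 plays Stag with p = 0.3333, P2 plays Stag with q = 0.3333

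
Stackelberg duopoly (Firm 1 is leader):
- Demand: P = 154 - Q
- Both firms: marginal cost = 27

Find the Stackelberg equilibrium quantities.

q₁* (leader) = 63.5, q₂* (follower) = 31.75

Work:
Follower's reaction: q₂ = (a - c - q₁)/2
Leader substitutes: π₁ = q₁·(a - q₁ - (a-c-q₁)/2 - c)
FOC: q₁* = (154 - 27)/2 = 63.50
Then: q₂* = (154 - 27 - 63.5)/2 = 31.75
Leader has first-mover advantage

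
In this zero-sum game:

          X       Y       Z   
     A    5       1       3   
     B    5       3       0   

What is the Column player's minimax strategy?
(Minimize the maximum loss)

Column should play Y or Z (all achieve the minimum), value = 3

Work:
Column player minimizes Row's maximum payoff:
Column X: max payoff to Row = 5
Column Y: max payoff to Row = 3
Column Z: max payoff to Row = 3
Minimum is 3, achieved by columns Y, Z (tied).
Each of Y or Z is a minimax strategy.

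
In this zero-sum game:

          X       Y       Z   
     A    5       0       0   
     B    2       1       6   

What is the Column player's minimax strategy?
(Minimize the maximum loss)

Column should play Y, value = 1

Work:
Column player minimizes Row's maximum payoff:
Column X: max payoff to Row = 5
Column Y: max payoff to Row = 1
Column Z: max payoff to Row = 6
Minimum is 1, achieved by column Y.
Minimax strategy: Y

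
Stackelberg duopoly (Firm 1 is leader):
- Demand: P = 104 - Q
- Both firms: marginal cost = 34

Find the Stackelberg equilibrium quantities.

q₁* (leader) = 35.0, q₂* (follower) = 17.5

Work:
Follower's reaction: q₂ = (a - c - q₁)/2
Leader substitutes: π₁ = q₁·(a - q₁ - (a-c-q₁)/2 - c)
FOC: q₁* = (104 - 34)/2 = 35.00
Then: q₂* = (104 - 34 - 35.0)/2 = 17.50
Leader has first-mover advantage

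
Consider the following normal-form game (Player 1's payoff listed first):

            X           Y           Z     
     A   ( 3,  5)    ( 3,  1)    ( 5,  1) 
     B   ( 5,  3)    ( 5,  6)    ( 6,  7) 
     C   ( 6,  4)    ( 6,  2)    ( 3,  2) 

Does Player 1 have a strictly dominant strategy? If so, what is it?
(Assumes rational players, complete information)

No strictly dominant strategy exists for Player 1

Work:
A strategy strictly dominates another if it gives a strictly higher payoff against every opponent action. Compare each pair of P1's strategies column-by-column:
  A vs B: [3 vs 5, 3 vs 5, 5 vs 6] → A does not strictly dominate B (column X: 3 ≤ 5)
  A vs C: [3 vs 6, 3 vs 6, 5 vs 3] → A does not strictly dominate C (column X: 3 ≤ 6)
  B vs A: [5 vs 3, 5 vs 3, 6 vs 5] → B strictly dominates A
  B vs C: [5 vs 6, 5 vs 6, 6 vs 3] → B does not strictly dominate C (column X: 5 ≤ 6)
  C vs A: [6 vs 3, 6 vs 3, 3 vs 5] → C does not strictly dominate A (column Z: 3 ≤ 5)
  C vs B: [6 vs 5, 6 vs 5, 3 vs 6] → C does not strictly dominate B (column Z: 3 ≤ 6)
No single strategy strictly dominates all others → no strictly dominant strategy.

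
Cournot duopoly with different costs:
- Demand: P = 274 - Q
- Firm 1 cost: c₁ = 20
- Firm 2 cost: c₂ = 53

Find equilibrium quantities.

q₁* = 95.67, q₂* = 62.67

Work:
Reaction: q₁ = (274 - 20 - q₂)/2
Reaction: q₂ = (274 - 53 - q₁)/2
Solve simultaneously:
q₁* = (274 - 2×20 + 53)/3 = 95.67
q₂* = (274 - 2×53 + 20)/3 = 62.67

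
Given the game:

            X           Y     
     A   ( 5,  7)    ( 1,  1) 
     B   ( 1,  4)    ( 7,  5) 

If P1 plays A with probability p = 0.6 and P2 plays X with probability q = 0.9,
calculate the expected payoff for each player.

E[P1] = 3.4, E[P2] = 5.48

Work:
E[P1] = p·q·π₁(A,X) + p·(1-q)·π₁(A,Y) + (1-p)·q·π₁(B,X) + (1-p)·(1-q)·π₁(B,Y)
= 0.6·0.9·5 + 0.6·0.1·1 + 0.4·0.9·1 + 0.4·0.1·7
= 3.4

E[P2] = 5.48 (similar calculation)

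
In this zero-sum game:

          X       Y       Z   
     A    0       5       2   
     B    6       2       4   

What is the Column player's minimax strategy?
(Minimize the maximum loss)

Column should play Z, value = 4

Work:
Column player minimizes Row's maximum payoff:
Column X: max payoff to Row = 6
Column Y: max payoff to Row = 5
Column Z: max payoff to Row = 4
Minimum is 4, achieved by column Z.
Minimax strategy: Z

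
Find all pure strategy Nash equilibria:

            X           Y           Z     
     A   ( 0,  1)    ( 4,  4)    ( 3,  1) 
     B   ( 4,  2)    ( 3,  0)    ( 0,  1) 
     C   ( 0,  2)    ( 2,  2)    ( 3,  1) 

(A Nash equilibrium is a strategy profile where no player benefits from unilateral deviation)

Nash equilibrium: (A, Y), (B, X)

Work:
Best responses:
  P1 vs X: payoffs [0, 4, 0] → best response B (payoff 4)
  P1 vs Y: payoffs [4, 3, 2] → best response A (payoff 4)
  P1 vs Z: payoffs [3, 0, 3] → best response A/C (payoff 3)
  P2 vs A: payoffs [1, 4, 1] → best response Y (payoff 4)
  P2 vs B: payoffs [2, 0, 1] → best response X (payoff 2)
  P2 vs C: payoffs [2, 2, 1] → best response X/Y (payoff 2)
Mutual best responses: (A,Y), (B,X) → Nash equilibria.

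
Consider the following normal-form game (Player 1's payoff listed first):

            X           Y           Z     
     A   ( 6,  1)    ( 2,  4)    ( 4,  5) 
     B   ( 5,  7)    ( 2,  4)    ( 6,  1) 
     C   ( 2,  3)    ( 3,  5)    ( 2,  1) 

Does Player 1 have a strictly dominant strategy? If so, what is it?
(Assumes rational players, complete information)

No strictly dominant strategy exists for Player 1

Work:
A strategy strictly dominates another if it gives a strictly higher payoff against every opponent action. Compare each pair of P1's strategies column-by-column:
  A vs B: [6 vs 5, 2 vs 2, 4 vs 6] → A does not strictly dominate B (column Y: 2 ≤ 2)
  A vs C: [6 vs 2, 2 vs 3, 4 vs 2] → A does not strictly dominate C (column Y: 2 ≤ 3)
  B vs A: [5 vs 6, 2 vs 2, 6 vs 4] → B does not strictly dominate A (column X: 5 ≤ 6)
  B vs C: [5 vs 2, 2 vs 3, 6 vs 2] → B does not strictly dominate C (column Y: 2 ≤ 3)
  C vs A: [2 vs 6, 3 vs 2, 2 vs 4] → C does not strictly dominate A (column X: 2 ≤ 6)
  C vs B: [2 vs 5, 3 vs 2, 2 vs 6] → C does not strictly dominate B (column X: 2 ≤ 5)
No single strategy strictly dominates all others → no strictly dominant strategy.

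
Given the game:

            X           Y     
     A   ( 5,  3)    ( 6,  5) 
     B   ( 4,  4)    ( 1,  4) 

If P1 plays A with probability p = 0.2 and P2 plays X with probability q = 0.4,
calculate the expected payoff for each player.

E[P1] = 2.88, E[P2] = 4.04

Work:
E[P1] = p·q·π₁(A,X) + p·(1-q)·π₁(A,Y) + (1-p)·q·π₁(B,X) + (1-p)·(1-q)·π₁(B,Y)
= 0.2·0.4·5 + 0.2·0.6·6 + 0.8·0.4·4 + 0.8·0.6·1
= 2.88

E[P2] = 4.04 (similar calculation)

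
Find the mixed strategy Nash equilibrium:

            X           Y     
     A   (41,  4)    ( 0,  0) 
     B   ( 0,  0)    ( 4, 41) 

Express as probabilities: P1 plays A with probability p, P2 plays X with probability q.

p = 0.9111, q = 0.0889

Work:
Find probabilities that make opponent indifferent:
P2 chooses q to make P1 indifferent between A and B
P1 chooses p to make P2 indifferent between X and Y
Mixed NE: P1 plays (A: 0.9111, B: 0.0889), P2 plays (X: 0.0889, Y: 0.9111)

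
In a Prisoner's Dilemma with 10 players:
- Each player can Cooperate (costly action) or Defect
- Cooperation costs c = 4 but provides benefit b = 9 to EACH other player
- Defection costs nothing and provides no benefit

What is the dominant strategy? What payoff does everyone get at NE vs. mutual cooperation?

Dominant: Defect; NE payoff = 0; Coop payoff = 77

Work:
Defect dominates (saves cost c = 4, benefit to others is external)
NE: All defect → everyone gets 0
If all cooperate: each receives (9)×9 - 4 = 77
Social dilemma: 77 > 0 but NE gives 0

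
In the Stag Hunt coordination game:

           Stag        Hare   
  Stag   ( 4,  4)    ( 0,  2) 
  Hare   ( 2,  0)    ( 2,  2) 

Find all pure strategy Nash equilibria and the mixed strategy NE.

Pure NE: (Stag, Stag) and (Hare, Hare); Mixed NE: p = 0.5, q = 0.5

Work:
Check pure NE:
(Stag, Stag): (4, 4) - no unilateral deviation beneficial
(Hare, Hare): (2, 2) - no unilateral deviation beneficial
Mixed NE: P1 plays Stag with p = 0.5, P2 plays Stag with q = 0.5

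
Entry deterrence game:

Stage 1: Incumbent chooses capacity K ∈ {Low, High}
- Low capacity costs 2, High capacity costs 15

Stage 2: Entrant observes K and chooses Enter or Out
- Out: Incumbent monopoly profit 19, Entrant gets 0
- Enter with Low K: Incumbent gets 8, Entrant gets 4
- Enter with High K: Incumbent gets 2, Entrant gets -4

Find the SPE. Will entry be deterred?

SPE: (Low, Enter|Low, Out|High); Entry not deterred. Incumbent net profit = 6, Entrant gets 4

Work:
After Low K: Entrant enters (4 > 0)
After High K: Entrant stays out (-4 < 0)
Incumbent: Low → 8−2=6, High → 19−15=4
Incumbent chooses Low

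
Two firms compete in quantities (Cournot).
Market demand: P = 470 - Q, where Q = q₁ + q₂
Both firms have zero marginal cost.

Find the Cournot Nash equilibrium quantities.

q₁* = q₂* = 156.67; P* = 156.67

Work:
Profit: π_i = P·q_i = (a - q_i - q_j)·q_i
FOC: ∂π_i/∂q_i = a - 2q_i - q_j = 0
Reaction function: q_i = (470 - q_j)/2
Symmetry: q* = 470/3 = 156.67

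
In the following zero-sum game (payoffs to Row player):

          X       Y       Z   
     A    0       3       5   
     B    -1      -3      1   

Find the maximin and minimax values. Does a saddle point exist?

Maximin = 0, Minimax = 0, Saddle: True

Work:
Row minimums: [0, -3] → maximin = 0
Column maximums: [0, 3, 5] → minimax = 0
Saddle point exists! Game value = 0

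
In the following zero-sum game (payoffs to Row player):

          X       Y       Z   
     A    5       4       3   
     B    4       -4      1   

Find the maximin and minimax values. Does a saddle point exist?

Maximin = 3, Minimax = 3, Saddle: True

Work:
Row minimums: [3, -4] → maximin = 3
Column maximums: [5, 4, 3] → minimax = 3
Saddle point exists! Game value = 3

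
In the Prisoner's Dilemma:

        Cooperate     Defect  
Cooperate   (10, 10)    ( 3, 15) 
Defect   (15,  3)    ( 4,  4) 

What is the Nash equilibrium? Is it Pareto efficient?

(Defect, Defect) is NE; not Pareto efficient

Work:
Defect dominates Cooperate for both players:
If P2 cooperates: Defect (15) > Cooperate (10)
If P2 defects: Defect (4) > Cooperate (3)
NE: (Defect, Defect) with payoff (4, 4)
But (Cooperate, Cooperate) = (10, 10) Pareto dominates (4, 4)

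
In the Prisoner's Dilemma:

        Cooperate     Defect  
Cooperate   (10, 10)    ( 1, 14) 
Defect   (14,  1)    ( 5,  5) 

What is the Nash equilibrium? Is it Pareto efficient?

(Defect, Defect) is NE; not Pareto efficient

Work:
Defect dominates Cooperate for both players:
If P2 cooperates: Defect (14) > Cooperate (10)
If P2 defects: Defect (5) > Cooperate (1)
NE: (Defect, Defect) with payoff (5, 5)
But (Cooperate, Cooperate) = (10, 10) Pareto dominates (5, 5)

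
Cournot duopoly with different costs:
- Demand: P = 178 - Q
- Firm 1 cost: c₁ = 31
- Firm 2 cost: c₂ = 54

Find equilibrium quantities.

q₁* = 56.67, q₂* = 33.67

Work:
Reaction: q₁ = (178 - 31 - q₂)/2
Reaction: q₂ = (178 - 54 - q₁)/2
Solve simultaneously:
q₁* = (178 - 2×31 + 54)/3 = 56.67
q₂* = (178 - 2×54 + 31)/3 = 33.67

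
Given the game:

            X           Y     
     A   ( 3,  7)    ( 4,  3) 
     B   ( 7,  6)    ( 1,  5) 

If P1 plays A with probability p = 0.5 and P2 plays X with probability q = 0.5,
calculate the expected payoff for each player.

E[P1] = 3.75, E[P2] = 5.25

Work:
E[P1] = p·q·π₁(A,X) + p·(1-q)·π₁(A,Y) + (1-p)·q·π₁(B,X) + (1-p)·(1-q)·π₁(B,Y)
= 0.5·0.5·3 + 0.5·0.5·4 + 0.5·0.5·7 + 0.5·0.5·1
= 3.75

E[P2] = 5.25 (similar calculation)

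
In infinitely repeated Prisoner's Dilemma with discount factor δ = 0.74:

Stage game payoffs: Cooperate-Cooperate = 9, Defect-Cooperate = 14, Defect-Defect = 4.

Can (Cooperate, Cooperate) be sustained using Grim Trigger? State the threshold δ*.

δ* = 0.5; since δ = 0.74 ≥ 0.5, cooperation can be sustained

Work:
For Grim Trigger:
Cooperate forever: 9/(1-δ)
Defect then punished: 14 + 4·δ/(1-δ)
Need: 9/(1-δ) ≥ 14 + 4·δ/(1-δ)
Solving: δ ≥ (T-R)/(T-P) = (14-9)/(14-4) = 0.5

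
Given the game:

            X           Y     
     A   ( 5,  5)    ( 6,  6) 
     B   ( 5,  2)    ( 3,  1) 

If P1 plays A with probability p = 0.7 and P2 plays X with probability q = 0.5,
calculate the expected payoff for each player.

E[P1] = 5.05, E[P2] = 4.3

Work:
E[P1] = p·q·π₁(A,X) + p·(1-q)·π₁(A,Y) + (1-p)·q·π₁(B,X) + (1-p)·(1-q)·π₁(B,Y)
= 0.7·0.5·5 + 0.7·0.5·6 + 0.3·0.5·5 + 0.3·0.5·3
= 5.05

E[P2] = 4.3 (similar calculation)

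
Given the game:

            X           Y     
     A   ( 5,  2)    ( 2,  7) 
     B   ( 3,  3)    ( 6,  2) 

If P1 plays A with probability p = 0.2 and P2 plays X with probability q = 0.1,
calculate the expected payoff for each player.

E[P1] = 5.02, E[P2] = 2.98

Work:
E[P1] = p·q·π₁(A,X) + p·(1-q)·π₁(A,Y) + (1-p)·q·π₁(B,X) + (1-p)·(1-q)·π₁(B,Y)
= 0.2·0.1·5 + 0.2·0.9·2 + 0.8·0.1·3 + 0.8·0.9·6
= 5.02

E[P2] = 2.98 (similar calculation)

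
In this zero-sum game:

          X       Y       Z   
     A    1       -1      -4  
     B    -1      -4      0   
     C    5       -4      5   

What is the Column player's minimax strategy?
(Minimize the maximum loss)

Column should play Y, value = -1

Work:
Column player minimizes Row's maximum payoff:
Column X: max payoff to Row = 5
Column Y: max payoff to Row = -1
Column Z: max payoff to Row = 5
Minimum is -1, achieved by column Y.
Minimax strategy: Y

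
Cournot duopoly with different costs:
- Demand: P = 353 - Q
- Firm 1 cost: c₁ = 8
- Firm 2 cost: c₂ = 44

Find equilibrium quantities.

q₁* = 127.0, q₂* = 91.0

Work:
Reaction: q₁ = (353 - 8 - q₂)/2
Reaction: q₂ = (353 - 44 - q₁)/2
Solve simultaneously:
q₁* = (353 - 2×8 + 44)/3 = 127.0
q₂* = (353 - 2×44 + 8)/3 = 91.0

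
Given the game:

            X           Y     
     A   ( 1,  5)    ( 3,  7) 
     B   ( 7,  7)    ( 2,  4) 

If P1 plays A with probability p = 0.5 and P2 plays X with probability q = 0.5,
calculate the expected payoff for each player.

E[P1] = 3.25, E[P2] = 5.75

Work:
E[P1] = p·q·π₁(A,X) + p·(1-q)·π₁(A,Y) + (1-p)·q·π₁(B,X) + (1-p)·(1-q)·π₁(B,Y)
= 0.5·0.5·1 + 0.5·0.5·3 + 0.5·0.5·7 + 0.5·0.5·2
= 3.25

E[P2] = 5.75 (similar calculation)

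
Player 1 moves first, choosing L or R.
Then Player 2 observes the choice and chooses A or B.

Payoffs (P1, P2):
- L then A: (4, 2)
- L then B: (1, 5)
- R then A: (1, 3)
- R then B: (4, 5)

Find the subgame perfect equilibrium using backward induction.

P1 plays R, P2 plays B after L and B after R; Payoff (4, 5)

Work:
Backward induction:
After L: P2 chooses B → P1 gets 1
After R: P2 chooses B → P1 gets 4
P1 chooses R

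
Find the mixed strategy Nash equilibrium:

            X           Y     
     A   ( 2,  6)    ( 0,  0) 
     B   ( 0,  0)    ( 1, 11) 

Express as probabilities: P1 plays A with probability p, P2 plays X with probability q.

p = 0.6471, q = 0.3333

Work:
Find probabilities that make opponent indifferent:
P2 chooses q to make P1 indifferent between A and B
P1 chooses p to make P2 indifferent between X and Y
Mixed NE: P1 plays (A: 0.6471, B: 0.3529), P2 plays (X: 0.3333, Y: 0.6667)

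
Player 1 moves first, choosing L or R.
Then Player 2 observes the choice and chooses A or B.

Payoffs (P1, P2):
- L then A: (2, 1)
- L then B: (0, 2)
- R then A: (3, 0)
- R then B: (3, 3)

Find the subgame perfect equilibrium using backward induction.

P1 plays R, P2 plays B after L and B after R; Payoff (3, 3)

Work:
Backward induction:
After L: P2 chooses B → P1 gets 0
After R: P2 chooses B → P1 gets 3
P1 chooses R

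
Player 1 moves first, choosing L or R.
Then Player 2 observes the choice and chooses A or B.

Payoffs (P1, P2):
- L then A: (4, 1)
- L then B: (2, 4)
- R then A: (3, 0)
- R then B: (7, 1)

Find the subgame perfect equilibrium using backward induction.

P1 plays R, P2 plays B after L and B after R; Payoff (7, 1)

Work:
Backward induction:
After L: P2 chooses B → P1 gets 2
After R: P2 chooses B → P1 gets 7
P1 chooses R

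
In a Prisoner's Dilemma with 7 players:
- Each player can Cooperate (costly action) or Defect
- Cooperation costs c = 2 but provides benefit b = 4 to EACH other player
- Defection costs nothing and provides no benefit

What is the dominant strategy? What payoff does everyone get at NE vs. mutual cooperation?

Dominant: Defect; NE payoff = 0; Coop payoff = 22

Work:
Defect dominates (saves cost c = 2, benefit to others is external)
NE: All defect → everyone gets 0
If all cooperate: each receives (6)×4 - 2 = 22
Social dilemma: 22 > 0 but NE gives 0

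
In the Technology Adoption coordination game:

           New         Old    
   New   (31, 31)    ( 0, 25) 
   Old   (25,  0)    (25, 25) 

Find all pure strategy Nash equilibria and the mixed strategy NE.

Pure NE: (New, New) and (Old, Old); Mixed NE: p = 0.8065, q = 0.8065

Work:
Check pure NE:
(New, New): (31, 31) - no unilateral deviation beneficial
(Old, Old): (25, 25) - no unilateral deviation beneficial
Mixed NE: P1 plays New with p = 0.8065, P2 plays New with q = 0.8065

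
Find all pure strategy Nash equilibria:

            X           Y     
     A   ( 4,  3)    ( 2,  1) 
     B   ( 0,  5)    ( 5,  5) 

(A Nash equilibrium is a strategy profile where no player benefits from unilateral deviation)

Nash equilibrium: (A, X), (B, Y)

Work:
Best responses:
  P1 vs X: payoffs [4, 0] → best response A (payoff 4)
  P1 vs Y: payoffs [2, 5] → best response B (payoff 5)
  P2 vs A: payoffs [3, 1] → best response X (payoff 3)
  P2 vs B: payoffs [5, 5] → best response X/Y (payoff 5)
Mutual best responses: (A,X), (B,Y) → Nash equilibria.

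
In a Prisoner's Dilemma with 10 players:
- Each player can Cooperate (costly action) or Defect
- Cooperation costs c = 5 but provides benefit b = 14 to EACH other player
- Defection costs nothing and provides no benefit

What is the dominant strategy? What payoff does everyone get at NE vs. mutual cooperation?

Dominant: Defect; NE payoff = 0; Coop payoff = 121

Work:
Defect dominates (saves cost c = 5, benefit to others is external)
NE: All defect → everyone gets 0
If all cooperate: each receives (9)×14 - 5 = 121
Social dilemma: 121 > 0 but NE gives 0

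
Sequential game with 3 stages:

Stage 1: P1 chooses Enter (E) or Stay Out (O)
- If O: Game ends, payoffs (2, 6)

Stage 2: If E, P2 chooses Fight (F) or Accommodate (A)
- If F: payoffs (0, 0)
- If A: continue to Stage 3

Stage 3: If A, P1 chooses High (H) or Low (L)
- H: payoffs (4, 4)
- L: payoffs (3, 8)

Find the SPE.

SPE: (E, A, H); Outcome (4, 4)

Work:
Stage 3: P1 chooses H (4 vs 3)
Stage 2: P2: F->0, A->4 (anticipating H). Choose A
Stage 1: P1: O->2, E->4 (anticipating A, H). Choose E
SPE path: E -> A -> H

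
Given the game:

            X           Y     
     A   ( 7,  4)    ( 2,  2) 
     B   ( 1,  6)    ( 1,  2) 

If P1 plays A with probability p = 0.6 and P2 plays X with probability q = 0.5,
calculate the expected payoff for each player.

E[P1] = 3.1, E[P2] = 3.4

Work:
E[P1] = p·q·π₁(A,X) + p·(1-q)·π₁(A,Y) + (1-p)·q·π₁(B,X) + (1-p)·(1-q)·π₁(B,Y)
= 0.6·0.5·7 + 0.6·0.5·2 + 0.4·0.5·1 + 0.4·0.5·1
= 3.1

E[P2] = 3.4 (similar calculation)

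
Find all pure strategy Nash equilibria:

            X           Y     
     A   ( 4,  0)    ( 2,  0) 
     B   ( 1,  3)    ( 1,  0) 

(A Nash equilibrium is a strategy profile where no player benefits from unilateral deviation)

Nash equilibrium: (A, X), (A, Y)

Work:
Best responses:
  P1 vs X: payoffs [4, 1] → best response A (payoff 4)
  P1 vs Y: payoffs [2, 1] → best response A (payoff 2)
  P2 vs A: payoffs [0, 0] → best response X/Y (payoff 0)
  P2 vs B: payoffs [3, 0] → best response X (payoff 3)
Mutual best responses: (A,X), (A,Y) → Nash equilibria.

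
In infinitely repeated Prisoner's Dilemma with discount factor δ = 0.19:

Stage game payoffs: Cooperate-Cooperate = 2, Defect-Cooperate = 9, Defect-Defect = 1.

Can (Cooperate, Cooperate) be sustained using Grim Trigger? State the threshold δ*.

δ* = 0.875; since δ = 0.19 < 0.875, cooperation cannot be sustained

Work:
For Grim Trigger:
Cooperate forever: 2/(1-δ)
Defect then punished: 9 + 1·δ/(1-δ)
Need: 2/(1-δ) ≥ 9 + 1·δ/(1-δ)
Solving: δ ≥ (T-R)/(T-P) = (9-2)/(9-1) = 0.875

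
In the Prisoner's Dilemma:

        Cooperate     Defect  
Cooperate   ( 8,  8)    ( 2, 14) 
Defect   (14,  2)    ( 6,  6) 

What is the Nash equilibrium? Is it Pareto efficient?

(Defect, Defect) is NE; not Pareto efficient

Work:
Defect dominates Cooperate for both players:
If P2 cooperates: Defect (14) > Cooperate (8)
If P2 defects: Defect (6) > Cooperate (2)
NE: (Defect, Defect) with payoff (6, 6)
But (Cooperate, Cooperate) = (8, 8) Pareto dominates (6, 6)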